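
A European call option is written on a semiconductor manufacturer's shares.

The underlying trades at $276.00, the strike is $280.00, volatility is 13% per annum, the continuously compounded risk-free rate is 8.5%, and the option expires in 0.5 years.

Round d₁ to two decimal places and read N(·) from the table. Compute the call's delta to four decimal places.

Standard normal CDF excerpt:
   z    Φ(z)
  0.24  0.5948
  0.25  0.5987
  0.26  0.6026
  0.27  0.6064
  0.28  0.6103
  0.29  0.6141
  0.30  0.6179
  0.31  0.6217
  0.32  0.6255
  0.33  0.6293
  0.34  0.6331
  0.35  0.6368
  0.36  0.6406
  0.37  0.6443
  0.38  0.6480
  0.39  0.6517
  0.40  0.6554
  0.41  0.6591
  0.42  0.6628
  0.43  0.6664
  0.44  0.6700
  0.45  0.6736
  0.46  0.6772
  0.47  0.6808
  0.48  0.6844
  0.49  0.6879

0.6368

T = 0.5;  σ√T = 0.0919
d₁ = [ln(276/280) + (0.085 + ½·0.13²)·0.5] / (σ√T) = (-0.0144 + 0.0467) / 0.0919 = 0.3518 which rounds to 0.35
N(d₁) = N(0.35) = 0.6368
Δ_call = N(d₁) = 0.6368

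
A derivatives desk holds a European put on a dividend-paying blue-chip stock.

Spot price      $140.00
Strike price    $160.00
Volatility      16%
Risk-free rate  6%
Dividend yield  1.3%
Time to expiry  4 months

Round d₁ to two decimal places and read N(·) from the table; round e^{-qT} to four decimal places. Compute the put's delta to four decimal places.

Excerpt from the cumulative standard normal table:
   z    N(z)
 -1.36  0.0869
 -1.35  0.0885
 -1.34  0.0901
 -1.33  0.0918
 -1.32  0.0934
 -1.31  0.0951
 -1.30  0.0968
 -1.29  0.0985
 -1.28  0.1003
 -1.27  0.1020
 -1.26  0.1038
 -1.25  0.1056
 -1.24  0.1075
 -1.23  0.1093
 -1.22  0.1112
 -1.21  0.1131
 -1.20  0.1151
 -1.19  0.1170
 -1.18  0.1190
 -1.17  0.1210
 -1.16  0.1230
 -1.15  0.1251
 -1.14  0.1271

-0.8869

σ√T = 0.16·√0.3333 = 0.0924
d₁ = [ln(140/160) + (0.06 − 0.013 + ½·0.16²)·0.3333] / (σ√T) = (-0.1335 + 0.0199) / 0.0924 = -1.2297 which rounds to -1.23
N(d₁) = N(-1.23) = 0.1093
Δ_put = e^(−qT)·(N(d₁) − 1) = 0.9957·(0.1093 − 1) = -0.8869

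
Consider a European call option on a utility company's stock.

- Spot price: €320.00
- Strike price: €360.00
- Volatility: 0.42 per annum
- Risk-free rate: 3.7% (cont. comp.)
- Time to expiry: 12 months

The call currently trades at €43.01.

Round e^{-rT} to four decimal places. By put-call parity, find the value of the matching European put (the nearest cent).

€69.94

exp(−rT) = exp(−0.037·1) = 0.9637
Put-call parity: C − P = S − K·e^(−rT) = 320 − 360·0.9637 = 320 − 346.9320 = -26.9320
P = C − (C − P) = 43.01 − (-26.9320) = 69.9420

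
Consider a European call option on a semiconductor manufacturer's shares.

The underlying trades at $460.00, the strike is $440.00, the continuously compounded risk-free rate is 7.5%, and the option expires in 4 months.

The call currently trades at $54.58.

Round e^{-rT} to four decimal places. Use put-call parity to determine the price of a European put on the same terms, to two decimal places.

e^(−rT) = e^(−0.075·0.3333) = 0.9753
Put-call parity: C − P = S − K·e^(−rT) = 460 − 440·0.9753 = 460 − 429.1320 = 30.8680
P = C − (C − P) = 54.58 − (30.8680) = 23.7120

$23.71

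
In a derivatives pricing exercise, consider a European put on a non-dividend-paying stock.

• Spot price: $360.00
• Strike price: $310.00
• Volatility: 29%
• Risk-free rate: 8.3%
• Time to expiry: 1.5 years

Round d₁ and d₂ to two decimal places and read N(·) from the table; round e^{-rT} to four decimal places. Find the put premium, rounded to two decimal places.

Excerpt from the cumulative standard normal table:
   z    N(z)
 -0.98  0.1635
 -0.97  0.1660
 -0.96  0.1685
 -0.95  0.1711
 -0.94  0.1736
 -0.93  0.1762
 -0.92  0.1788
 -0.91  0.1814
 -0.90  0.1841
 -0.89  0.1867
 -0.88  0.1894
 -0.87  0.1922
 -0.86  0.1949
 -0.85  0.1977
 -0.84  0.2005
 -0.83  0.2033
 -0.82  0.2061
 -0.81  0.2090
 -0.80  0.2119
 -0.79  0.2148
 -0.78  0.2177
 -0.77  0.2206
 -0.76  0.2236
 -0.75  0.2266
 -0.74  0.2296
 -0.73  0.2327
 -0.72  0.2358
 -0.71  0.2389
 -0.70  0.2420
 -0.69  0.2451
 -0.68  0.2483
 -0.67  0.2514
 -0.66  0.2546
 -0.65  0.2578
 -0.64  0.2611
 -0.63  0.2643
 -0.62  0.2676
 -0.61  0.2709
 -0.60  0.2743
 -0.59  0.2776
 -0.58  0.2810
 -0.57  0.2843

σ√T = 0.29 × 1.2247 = 0.3552
d₁ = [ln(360/310) + (0.083 + 0.29²/2)·1.5] / 0.3552 = [0.1495 + 0.1876] / 0.3552 = 0.9491 ≈ 0.95
d₂ = d₁ − σ√T = 0.9491 − 0.3552 = 0.5939 ≈ 0.59
e^(−rT) = e^(−0.083·1.5) = 0.8829
N(−d₂) = N(-0.59) = 0.2776;  N(−d₁) = N(-0.95) = 0.1711
P = 310·0.8829·0.2776 − 360·0.1711 = 75.9788 − 61.5960 = 14.3828

$14.38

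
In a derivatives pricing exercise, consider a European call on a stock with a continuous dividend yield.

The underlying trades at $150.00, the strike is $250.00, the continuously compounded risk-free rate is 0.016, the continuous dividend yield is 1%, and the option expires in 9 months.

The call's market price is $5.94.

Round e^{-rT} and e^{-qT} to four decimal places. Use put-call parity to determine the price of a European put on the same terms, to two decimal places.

e^(−qT) = e^(−0.01·0.75) = 0.9925;  e^(−rT) = e^(−0.016·0.75) = 0.9881
Put-call parity: C − P = S·e^(−qT) − K·e^(−rT) = 150·0.9925 − 250·0.9881 = 148.8750 − 247.0250 = -98.1500
P = C − (C − P) = 5.94 − (-98.1500) = 104.0900

$104.09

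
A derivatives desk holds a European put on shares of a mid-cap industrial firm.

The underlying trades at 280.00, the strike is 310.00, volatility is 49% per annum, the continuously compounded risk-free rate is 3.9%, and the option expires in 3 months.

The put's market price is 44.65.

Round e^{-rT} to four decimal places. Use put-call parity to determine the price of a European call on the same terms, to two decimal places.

17.66

exp(−rT) = exp(−0.039·0.25) = 0.9903
Put-call parity: C − P = S − K·e^(−rT) = 280 − 310·0.9903 = 280 − 306.9930 = -26.9930
C = P + (C − P) = 44.65 + (-26.9930) = 17.6570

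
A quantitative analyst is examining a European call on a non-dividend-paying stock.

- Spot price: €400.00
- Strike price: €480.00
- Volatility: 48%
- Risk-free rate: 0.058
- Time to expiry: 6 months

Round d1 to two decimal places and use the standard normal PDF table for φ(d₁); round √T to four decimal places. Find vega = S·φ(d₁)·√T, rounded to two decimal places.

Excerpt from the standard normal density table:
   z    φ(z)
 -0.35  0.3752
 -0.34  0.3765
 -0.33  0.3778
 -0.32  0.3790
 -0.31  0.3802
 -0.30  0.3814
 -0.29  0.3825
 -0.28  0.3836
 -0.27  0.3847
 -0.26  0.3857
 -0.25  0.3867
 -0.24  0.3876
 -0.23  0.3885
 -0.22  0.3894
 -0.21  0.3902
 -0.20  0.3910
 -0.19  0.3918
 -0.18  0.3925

T = 0.5;  σ√T = 0.3394
d₁ = [ln(400/480) + (0.058 + ½·0.48²)·0.5] / (σ√T) = (-0.1823 + 0.0866) / 0.3394 = -0.2820 which rounds to -0.28
√T = √0.5 = 0.7071
φ(d₁) = φ(-0.28) = 0.3836
vega = S·φ(d₁)·√T = 400·0.3836·0.7071 = 108.4974

108.50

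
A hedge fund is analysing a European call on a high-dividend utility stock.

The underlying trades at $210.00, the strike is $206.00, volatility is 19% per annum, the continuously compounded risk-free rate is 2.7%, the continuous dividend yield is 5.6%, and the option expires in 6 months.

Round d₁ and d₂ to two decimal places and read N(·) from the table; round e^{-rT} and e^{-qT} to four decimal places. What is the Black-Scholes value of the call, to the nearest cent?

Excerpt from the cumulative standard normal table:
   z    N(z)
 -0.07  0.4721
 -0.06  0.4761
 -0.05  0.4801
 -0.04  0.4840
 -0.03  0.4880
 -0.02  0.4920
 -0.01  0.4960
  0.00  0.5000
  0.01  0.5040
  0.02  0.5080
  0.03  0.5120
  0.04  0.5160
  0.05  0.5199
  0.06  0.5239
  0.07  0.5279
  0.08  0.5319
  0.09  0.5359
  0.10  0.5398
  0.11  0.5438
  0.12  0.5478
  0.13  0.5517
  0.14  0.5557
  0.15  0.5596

σ√T = 0.19·√0.5 = 0.1344
d₁ = [ln(210/206) + (0.027 − 0.056 + 0.19²/2)·0.5] / 0.1344 = [0.0192 − 0.0055] / 0.1344 = 0.1024 which rounds to 0.10
d₂ = d₁ − σ√T = 0.1024 − 0.1344 = -0.0320 which rounds to -0.03
e^(−qT) = e^(−0.056·0.5) = 0.9724;  e^(−rT) = e^(−0.027·0.5) = 0.9866
N(d₁) = N(0.10) = 0.5398;  N(d₂) = N(-0.03) = 0.4880
C = 210·0.9724·0.5398 − 206·0.9866·0.4880 = 110.2293 − 99.1809 = 11.0484

$11.05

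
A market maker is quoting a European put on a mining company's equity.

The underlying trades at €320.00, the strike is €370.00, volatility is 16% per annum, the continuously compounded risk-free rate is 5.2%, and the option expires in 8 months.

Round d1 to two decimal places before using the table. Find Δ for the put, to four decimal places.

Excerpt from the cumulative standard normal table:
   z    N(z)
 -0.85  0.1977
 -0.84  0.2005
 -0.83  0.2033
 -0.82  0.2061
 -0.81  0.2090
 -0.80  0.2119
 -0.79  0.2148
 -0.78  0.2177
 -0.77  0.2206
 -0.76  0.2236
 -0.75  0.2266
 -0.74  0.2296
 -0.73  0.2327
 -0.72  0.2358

-0.7823

T = 0.6667;  σ√T = 0.1306
d₁ = [ln(320/370) + (0.052 + 0.16²/2)·0.6667] / 0.1306 = [-0.1452 + 0.0432] / 0.1306 = -0.7806 ≈ -0.78
N(d₁) = N(-0.78) = 0.2177
Δ_put = N(d₁) − 1 = 0.2177 − 1 = -0.7823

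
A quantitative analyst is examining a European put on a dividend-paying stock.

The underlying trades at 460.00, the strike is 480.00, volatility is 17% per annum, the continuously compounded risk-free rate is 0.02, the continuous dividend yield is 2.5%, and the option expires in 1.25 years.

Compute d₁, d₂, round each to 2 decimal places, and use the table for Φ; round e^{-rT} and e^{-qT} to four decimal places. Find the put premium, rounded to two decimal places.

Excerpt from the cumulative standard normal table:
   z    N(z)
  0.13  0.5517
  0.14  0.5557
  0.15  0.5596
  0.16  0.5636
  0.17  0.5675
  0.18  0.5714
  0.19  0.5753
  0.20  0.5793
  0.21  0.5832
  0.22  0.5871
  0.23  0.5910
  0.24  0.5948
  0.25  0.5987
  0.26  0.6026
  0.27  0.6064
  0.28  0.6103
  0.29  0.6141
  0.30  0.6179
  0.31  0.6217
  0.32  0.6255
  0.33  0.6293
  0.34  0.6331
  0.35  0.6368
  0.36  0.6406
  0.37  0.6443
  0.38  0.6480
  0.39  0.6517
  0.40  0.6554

46.84

σ√T = 0.17 × 1.1180 = 0.1901
d₁ = [ln(460/480) + (0.02 − 0.025 + ½·0.17²)·1.25] / (σ√T) = (-0.0426 + 0.0118) / 0.1901 = -0.1618 → -0.16
d₂ = -0.1618 − 0.1901 = -0.3518 → -0.35
exp(−qT) = exp(−0.025·1.25) = 0.9692;  exp(−rT) = exp(−0.02·1.25) = 0.9753
P = 480·0.9753·N(0.35) − 460·0.9692·N(0.16) = 480·0.9753·0.6368 − 460·0.9692·0.5636 = 298.1141 − 251.2709 = 46.8432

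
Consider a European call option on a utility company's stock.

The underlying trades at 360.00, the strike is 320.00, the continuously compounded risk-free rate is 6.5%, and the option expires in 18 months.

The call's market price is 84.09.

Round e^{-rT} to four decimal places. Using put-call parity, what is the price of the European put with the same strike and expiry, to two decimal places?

e^(−rT) = e^(−0.065·1.5) = 0.9071
Put-call parity: C − P = S − K·e^(−rT) = 360 − 320·0.9071 = 360 − 290.2720 = 69.7280
P = C − (C − P) = 84.09 − (69.7280) = 14.3620

14.36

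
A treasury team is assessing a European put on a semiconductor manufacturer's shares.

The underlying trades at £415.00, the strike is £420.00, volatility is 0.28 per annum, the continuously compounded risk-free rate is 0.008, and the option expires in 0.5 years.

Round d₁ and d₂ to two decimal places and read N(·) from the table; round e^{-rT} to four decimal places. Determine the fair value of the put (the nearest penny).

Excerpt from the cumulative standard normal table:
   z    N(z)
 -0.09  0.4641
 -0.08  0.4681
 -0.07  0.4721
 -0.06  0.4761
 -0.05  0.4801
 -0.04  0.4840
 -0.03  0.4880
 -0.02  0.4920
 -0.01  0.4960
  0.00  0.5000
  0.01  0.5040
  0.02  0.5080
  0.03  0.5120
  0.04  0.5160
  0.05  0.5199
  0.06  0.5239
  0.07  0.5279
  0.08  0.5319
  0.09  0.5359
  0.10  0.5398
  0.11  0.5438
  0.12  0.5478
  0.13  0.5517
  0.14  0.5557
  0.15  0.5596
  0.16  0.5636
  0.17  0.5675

£34.88

σ√T = 0.28 × 0.7071 = 0.1980
d₁ = [ln(415/420) + (0.008 + 0.28²/2)·0.5] / 0.1980 = [-0.0120 + 0.0236] / 0.1980 = 0.0587 → 0.06
d₂ = d₁ − σ√T = 0.0587 − 0.1980 = -0.1393 → -0.14
e^(−rT) = e^(−0.008·0.5) = 0.9960
P = 420·0.9960·N(0.14) − 415·N(-0.06) = 420·0.9960·0.5557 − 415·0.4761 = 232.4604 − 197.5815 = 34.8789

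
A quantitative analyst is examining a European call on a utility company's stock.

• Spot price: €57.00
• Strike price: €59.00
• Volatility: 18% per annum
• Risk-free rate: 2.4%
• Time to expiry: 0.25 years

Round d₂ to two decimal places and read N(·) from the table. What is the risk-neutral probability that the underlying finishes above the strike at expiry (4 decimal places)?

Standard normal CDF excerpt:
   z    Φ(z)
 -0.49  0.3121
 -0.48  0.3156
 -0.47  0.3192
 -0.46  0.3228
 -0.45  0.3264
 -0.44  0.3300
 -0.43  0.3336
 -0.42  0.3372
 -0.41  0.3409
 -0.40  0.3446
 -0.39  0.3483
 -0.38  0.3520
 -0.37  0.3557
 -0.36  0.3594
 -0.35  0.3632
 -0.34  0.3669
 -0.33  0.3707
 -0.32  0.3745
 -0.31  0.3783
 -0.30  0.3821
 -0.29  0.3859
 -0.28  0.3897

0.3594

σ√T = 0.18·√0.25 = 0.0900
d₁ = [ln(57/59) + (0.024 + 0.18²/2)·0.25] / 0.0900 = [-0.0345 + 0.0100] / 0.0900 = -0.2715 → -0.27
d₂ = d₁ − σ√T = -0.2715 − 0.0900 = -0.3615 → -0.36
Pr(exercise) under Q = N(d₂) = 0.3594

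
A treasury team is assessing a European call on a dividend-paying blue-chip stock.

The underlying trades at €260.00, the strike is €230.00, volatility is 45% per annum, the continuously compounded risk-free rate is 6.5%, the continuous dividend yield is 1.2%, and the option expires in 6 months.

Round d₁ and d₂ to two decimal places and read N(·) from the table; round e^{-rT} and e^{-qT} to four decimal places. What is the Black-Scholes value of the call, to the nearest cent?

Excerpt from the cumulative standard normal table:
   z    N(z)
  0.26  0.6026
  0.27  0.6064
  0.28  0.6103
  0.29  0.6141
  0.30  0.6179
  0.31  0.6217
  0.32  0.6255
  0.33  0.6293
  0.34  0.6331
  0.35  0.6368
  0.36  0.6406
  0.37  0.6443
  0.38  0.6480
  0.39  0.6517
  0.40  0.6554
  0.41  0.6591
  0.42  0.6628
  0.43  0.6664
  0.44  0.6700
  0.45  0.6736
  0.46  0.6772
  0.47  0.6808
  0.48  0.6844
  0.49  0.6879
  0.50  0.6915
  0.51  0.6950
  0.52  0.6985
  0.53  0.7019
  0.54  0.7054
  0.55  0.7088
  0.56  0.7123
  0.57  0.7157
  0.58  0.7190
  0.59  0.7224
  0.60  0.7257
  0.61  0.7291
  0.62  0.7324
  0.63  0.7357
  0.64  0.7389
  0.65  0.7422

€51.72

σ√T = 0.45·√0.5 = 0.3182
d₁ = [ln(260/230) + (0.065 − 0.012 + ½·0.45²)·0.5] / (σ√T) = (0.1226 + 0.0771) / 0.3182 = 0.6277 → 0.63
d₂ = 0.6277 − 0.3182 = 0.3095 → 0.31
e^(−qT) = e^(−0.012·0.5) = 0.9940;  e^(−rT) = e^(−0.065·0.5) = 0.9680
C = 260·0.9940·N(0.63) − 230·0.9680·N(0.31) = 260·0.9940·0.7357 − 230·0.9680·0.6217 = 190.1343 − 138.4153 = 51.7190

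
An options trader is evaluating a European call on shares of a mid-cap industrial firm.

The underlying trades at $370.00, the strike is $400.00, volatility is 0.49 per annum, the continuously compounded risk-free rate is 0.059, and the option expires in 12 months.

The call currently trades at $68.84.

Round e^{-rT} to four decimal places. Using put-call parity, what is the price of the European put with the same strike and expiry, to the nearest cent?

$75.92

exp(−rT) = exp(−0.059·1) = 0.9427
Put-call parity: C − P = S − K·e^(−rT) = 370 − 400·0.9427 = 370 − 377.0800 = -7.0800
P = C − (C − P) = 68.84 − (-7.0800) = 75.9200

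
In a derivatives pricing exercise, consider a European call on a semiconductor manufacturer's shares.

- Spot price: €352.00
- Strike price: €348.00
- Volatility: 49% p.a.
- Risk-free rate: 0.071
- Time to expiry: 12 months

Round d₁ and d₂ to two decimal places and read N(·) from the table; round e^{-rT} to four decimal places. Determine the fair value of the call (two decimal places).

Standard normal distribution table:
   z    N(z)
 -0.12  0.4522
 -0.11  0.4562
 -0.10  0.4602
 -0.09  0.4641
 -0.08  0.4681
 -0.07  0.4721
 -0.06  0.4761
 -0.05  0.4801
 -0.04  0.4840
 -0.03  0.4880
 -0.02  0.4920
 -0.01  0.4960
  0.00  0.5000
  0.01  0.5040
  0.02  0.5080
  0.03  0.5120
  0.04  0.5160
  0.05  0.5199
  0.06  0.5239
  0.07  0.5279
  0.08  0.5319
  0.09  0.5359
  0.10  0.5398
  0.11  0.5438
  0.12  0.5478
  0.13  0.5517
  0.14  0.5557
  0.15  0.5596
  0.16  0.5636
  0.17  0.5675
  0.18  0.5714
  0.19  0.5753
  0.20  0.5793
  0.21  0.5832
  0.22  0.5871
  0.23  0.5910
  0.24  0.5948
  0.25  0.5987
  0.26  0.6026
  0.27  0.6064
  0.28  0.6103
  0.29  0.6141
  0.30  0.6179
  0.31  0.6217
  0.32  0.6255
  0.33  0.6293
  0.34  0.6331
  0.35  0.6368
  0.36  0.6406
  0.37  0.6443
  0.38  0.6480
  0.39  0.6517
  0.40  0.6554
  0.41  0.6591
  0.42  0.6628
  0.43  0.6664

σ√T = 0.49·√1 = 0.4900
d₁ = [ln(352/348) + (0.071 + 0.49²/2)·1] / 0.4900 = [0.0114 + 0.1910] / 0.4900 = 0.4132 which rounds to 0.41
d₂ = d₁ − σ√T = 0.4132 − 0.4900 = -0.0768 which rounds to -0.08
e^(−rT) = e^(−0.071·1) = 0.9315
C = 352·N(0.41) − 348·0.9315·N(-0.08) = 352·0.6591 − 348·0.9315·0.4681 = 232.0032 − 151.7402 = 80.2630

€80.26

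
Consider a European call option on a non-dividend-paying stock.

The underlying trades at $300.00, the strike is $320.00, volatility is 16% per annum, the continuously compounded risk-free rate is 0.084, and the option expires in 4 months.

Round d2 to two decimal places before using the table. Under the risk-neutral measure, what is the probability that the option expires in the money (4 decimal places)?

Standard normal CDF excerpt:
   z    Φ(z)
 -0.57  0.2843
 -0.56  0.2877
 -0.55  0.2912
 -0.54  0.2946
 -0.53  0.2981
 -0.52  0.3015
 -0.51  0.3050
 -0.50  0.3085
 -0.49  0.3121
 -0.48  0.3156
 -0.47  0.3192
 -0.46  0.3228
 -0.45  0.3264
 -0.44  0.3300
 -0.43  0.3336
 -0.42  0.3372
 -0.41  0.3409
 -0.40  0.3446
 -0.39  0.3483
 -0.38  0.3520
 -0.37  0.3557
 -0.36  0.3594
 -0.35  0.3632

0.3300

σ√T = 0.16·√0.3333 = 0.0924
ln(S/K) + (r + σ²/2)T = ln(300/320) + (0.084 + 0.16²/2)·0.3333 = -0.0645 + 0.0323 = -0.0323
d₁ = -0.0323 / 0.0924 = -0.3494 which rounds to -0.35
d₂ = d₁ − σ√T = -0.3494 − 0.0924 = -0.4417 which rounds to -0.44
Pr(exercise) under Q = N(d₂) = 0.3300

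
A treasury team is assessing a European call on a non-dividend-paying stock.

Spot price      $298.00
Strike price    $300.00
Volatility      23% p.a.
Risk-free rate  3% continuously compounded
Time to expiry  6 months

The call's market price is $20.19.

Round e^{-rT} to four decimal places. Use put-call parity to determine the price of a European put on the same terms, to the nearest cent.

$17.72

e^(−rT) = e^(−0.03·0.5) = 0.9851
Put-call parity: C − P = S − K·e^(−rT) = 298 − 300·0.9851 = 298 − 295.5300 = 2.4700
P = C − (C − P) = 20.19 − (2.4700) = 17.7200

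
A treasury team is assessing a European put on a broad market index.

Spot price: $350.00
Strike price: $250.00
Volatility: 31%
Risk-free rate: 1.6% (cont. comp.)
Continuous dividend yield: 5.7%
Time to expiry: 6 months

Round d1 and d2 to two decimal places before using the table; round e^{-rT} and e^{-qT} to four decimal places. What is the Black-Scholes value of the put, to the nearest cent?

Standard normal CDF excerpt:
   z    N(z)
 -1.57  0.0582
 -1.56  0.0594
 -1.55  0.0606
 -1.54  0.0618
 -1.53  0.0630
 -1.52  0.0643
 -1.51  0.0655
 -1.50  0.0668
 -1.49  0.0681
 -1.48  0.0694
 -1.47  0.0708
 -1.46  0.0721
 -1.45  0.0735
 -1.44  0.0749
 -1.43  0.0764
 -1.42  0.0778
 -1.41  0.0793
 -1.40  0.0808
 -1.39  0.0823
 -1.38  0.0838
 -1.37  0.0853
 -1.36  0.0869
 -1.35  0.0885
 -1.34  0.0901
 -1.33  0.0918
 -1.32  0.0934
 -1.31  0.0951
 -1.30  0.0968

σ√T = 0.31 × 0.7071 = 0.2192
ln(S/K) + (r − q + σ²/2)T = ln(350/250) + (0.016 − 0.057 + 0.31²/2)·0.5 = 0.3365 + 0.0035 = 0.3400
d₁ = 0.3400 / 0.2192 = 1.5511 → 1.55
d₂ = d₁ − σ√T = 1.5511 − 0.2192 = 1.3319 → 1.33
exp(−qT) = exp(−0.057·0.5) = 0.9719;  exp(−rT) = exp(−0.016·0.5) = 0.9920
N(−d₂) = N(-1.33) = 0.0918;  N(−d₁) = N(-1.55) = 0.0606
P = 250·0.9920·0.0918 − 350·0.9719·0.0606 = 22.7664 − 20.6140 = 2.1524

$2.15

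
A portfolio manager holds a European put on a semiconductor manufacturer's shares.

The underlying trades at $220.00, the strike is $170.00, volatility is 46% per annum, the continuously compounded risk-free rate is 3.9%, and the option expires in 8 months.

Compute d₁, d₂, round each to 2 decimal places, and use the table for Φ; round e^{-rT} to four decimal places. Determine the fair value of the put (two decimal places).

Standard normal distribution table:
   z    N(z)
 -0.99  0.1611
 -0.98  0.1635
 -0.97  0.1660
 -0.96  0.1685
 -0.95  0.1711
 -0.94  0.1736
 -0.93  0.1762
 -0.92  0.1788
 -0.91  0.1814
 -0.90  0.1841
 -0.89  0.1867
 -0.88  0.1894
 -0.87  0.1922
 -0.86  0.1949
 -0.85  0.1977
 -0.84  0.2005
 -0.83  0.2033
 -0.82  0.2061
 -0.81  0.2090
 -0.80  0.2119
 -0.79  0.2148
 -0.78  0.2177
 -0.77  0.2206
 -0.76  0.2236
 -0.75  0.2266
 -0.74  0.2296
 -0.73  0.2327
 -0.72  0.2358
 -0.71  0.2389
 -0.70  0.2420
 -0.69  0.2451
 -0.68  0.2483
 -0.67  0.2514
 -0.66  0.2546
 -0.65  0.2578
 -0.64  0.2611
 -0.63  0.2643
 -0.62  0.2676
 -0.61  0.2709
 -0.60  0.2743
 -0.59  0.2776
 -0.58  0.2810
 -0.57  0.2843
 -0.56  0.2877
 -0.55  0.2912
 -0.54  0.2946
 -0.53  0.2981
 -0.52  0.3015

T = 0.6667;  σ√T = 0.3756
d₁ = [ln(220/170) + (0.039 + 0.46²/2)·0.6667] / 0.3756 = [0.2578 + 0.0965] / 0.3756 = 0.9435 which rounds to 0.94
d₂ = d₁ − σ√T = 0.9435 − 0.3756 = 0.5679 which rounds to 0.57
exp(−rT) = exp(−0.039·0.6667) = 0.9743
N(−d₂) = N(-0.57) = 0.2843;  N(−d₁) = N(-0.94) = 0.1736
P = 170·0.9743·0.2843 − 220·0.1736 = 47.0889 − 38.1920 = 8.8969

$8.90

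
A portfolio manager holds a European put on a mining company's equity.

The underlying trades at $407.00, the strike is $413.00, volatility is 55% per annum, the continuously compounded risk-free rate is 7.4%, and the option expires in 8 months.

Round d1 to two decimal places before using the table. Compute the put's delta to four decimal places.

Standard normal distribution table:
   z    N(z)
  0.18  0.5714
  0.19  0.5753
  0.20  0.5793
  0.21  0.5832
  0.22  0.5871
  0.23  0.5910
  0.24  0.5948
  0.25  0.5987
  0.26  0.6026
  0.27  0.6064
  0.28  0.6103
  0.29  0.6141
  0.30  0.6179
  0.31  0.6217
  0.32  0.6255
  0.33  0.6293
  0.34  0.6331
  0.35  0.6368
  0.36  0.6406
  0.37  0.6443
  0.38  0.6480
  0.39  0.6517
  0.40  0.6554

-0.3821

σ√T = 0.55 × 0.8165 = 0.4491
ln(S/K) + (r + σ²/2)T = ln(407/413) + (0.074 + 0.55²/2)·0.6667 = -0.0146 + 0.1502 = 0.1355
d₁ = 0.1355 / 0.4491 = 0.3018 ⇒ 0.30
N(d₁) = N(0.30) = 0.6179
Δ_put = N(d₁) − 1 = 0.6179 − 1 = -0.3821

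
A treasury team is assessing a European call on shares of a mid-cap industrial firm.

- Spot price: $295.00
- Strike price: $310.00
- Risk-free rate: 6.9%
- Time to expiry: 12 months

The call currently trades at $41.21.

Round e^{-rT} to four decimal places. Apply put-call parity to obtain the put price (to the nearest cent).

e^(−rT) = e^(−0.069·1) = 0.9333
Put-call parity: C − P = S − K·e^(−rT) = 295 − 310·0.9333 = 295 − 289.3230 = 5.6770
P = C − (C − P) = 41.21 − (5.6770) = 35.5330

$35.53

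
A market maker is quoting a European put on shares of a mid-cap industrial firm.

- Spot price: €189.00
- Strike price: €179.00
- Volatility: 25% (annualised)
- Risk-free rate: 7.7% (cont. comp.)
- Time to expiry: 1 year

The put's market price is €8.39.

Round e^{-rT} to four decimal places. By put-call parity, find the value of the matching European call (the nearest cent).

€31.65

e^(−rT) = e^(−0.077·1) = 0.9259
Put-call parity: C − P = S − K·e^(−rT) = 189 − 179·0.9259 = 189 − 165.7361 = 23.2639
C = P + (C − P) = 8.39 + (23.2639) = 31.6539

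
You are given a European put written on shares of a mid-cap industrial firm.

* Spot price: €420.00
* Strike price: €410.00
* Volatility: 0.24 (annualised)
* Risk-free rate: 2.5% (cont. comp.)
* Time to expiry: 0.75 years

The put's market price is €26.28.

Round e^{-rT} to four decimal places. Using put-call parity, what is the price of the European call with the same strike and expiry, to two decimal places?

e^(−rT) = e^(−0.025·0.75) = 0.9814
Put-call parity: C − P = S − K·e^(−rT) = 420 − 410·0.9814 = 420 − 402.3740 = 17.6260
C = P + (C − P) = 26.28 + (17.6260) = 43.9060

€43.91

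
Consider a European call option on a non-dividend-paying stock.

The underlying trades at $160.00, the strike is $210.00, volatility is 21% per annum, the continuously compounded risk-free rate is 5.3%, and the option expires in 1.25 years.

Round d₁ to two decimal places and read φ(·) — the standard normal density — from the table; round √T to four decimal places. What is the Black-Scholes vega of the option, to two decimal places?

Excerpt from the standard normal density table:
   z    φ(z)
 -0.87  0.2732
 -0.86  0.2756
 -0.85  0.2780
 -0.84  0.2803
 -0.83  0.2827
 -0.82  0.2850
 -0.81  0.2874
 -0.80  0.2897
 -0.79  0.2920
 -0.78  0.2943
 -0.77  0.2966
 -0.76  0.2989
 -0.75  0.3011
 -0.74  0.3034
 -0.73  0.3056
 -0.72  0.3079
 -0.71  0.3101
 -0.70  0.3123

53.47

σ√T = 0.21 × 1.1180 = 0.2348
d₁ = [ln(160/210) + (0.053 + ½·0.21²)·1.25] / (σ√T) = (-0.2719 + 0.0938) / 0.2348 = -0.7586 which rounds to -0.76
√T = √1.25 = 1.1180
φ(d₁) = φ(-0.76) = 0.2989
vega = S·φ(d₁)·√T = 160·0.2989·1.1180 = 53.4672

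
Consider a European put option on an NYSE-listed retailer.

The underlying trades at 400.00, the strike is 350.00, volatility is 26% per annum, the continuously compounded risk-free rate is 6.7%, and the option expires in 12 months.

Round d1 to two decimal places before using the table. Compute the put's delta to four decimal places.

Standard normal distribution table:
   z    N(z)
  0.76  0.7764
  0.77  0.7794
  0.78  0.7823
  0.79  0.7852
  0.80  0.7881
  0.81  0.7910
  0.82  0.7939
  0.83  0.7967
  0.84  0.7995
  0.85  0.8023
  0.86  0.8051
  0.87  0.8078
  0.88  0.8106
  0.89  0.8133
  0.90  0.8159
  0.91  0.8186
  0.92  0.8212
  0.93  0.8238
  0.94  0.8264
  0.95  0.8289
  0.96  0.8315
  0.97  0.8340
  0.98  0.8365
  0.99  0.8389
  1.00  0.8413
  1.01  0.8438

-0.1841

σ√T = 0.26 × 1.0000 = 0.2600
d₁ = [ln(400/350) + (0.067 + 0.26²/2)·1] / 0.2600 = [0.1335 + 0.1008] / 0.2600 = 0.9013 → 0.90
N(d₁) = N(0.90) = 0.8159
Δ_put = N(d₁) − 1 = 0.8159 − 1 = -0.1841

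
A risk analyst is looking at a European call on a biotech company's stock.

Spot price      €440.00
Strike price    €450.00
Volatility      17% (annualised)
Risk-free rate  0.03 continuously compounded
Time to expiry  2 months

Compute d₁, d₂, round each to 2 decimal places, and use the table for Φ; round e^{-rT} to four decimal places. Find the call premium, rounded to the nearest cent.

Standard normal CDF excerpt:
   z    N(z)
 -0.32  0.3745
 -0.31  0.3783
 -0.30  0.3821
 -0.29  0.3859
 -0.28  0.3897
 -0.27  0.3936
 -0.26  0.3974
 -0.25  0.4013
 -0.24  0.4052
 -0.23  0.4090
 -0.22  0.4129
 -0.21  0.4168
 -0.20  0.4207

€8.89

σ√T = 0.17·√0.1667 = 0.0694
ln(S/K) + (r + σ²/2)T = ln(440/450) + (0.03 + 0.17²/2)·0.1667 = -0.0225 + 0.0074 = -0.0151
d₁ = -0.0151 / 0.0694 = -0.2171 which rounds to -0.22
d₂ = d₁ − σ√T = -0.2171 − 0.0694 = -0.2865 which rounds to -0.29
e^(−rT) = e^(−0.03·0.1667) = 0.9950
N(d₁) = N(-0.22) = 0.4129;  N(d₂) = N(-0.29) = 0.3859
C = 440·0.4129 − 450·0.9950·0.3859 = 181.6760 − 172.7867 = 8.8893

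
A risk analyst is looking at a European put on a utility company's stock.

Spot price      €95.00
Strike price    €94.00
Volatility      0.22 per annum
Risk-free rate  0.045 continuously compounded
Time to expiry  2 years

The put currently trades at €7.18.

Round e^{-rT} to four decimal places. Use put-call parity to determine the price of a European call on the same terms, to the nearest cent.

exp(−rT) = exp(−0.045·2) = 0.9139
Put-call parity: C − P = S − K·e^(−rT) = 95 − 94·0.9139 = 95 − 85.9066 = 9.0934
C = P + (C − P) = 7.18 + (9.0934) = 16.2734

€16.27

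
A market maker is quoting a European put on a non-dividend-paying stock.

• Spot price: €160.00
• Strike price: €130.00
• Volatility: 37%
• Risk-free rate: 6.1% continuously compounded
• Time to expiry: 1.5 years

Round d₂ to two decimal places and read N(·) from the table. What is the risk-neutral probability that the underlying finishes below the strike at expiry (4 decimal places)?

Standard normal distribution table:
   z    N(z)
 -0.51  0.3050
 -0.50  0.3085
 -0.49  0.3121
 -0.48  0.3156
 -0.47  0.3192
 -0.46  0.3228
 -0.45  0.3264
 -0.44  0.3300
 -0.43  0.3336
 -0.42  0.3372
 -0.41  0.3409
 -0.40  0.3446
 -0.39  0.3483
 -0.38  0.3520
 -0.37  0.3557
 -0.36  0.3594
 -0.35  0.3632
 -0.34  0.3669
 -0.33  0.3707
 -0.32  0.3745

0.3336

T = 1.5;  σ√T = 0.4532
ln(S/K) + (r + σ²/2)T = ln(160/130) + (0.061 + 0.37²/2)·1.5 = 0.2076 + 0.1942 = 0.4018
d₁ = 0.4018 / 0.4532 = 0.8867 → 0.89
d₂ = d₁ − σ√T = 0.8867 − 0.4532 = 0.4335 → 0.43
Risk-neutral Pr[S_T < K] = N(−d₂) = N(-0.43) = 0.3336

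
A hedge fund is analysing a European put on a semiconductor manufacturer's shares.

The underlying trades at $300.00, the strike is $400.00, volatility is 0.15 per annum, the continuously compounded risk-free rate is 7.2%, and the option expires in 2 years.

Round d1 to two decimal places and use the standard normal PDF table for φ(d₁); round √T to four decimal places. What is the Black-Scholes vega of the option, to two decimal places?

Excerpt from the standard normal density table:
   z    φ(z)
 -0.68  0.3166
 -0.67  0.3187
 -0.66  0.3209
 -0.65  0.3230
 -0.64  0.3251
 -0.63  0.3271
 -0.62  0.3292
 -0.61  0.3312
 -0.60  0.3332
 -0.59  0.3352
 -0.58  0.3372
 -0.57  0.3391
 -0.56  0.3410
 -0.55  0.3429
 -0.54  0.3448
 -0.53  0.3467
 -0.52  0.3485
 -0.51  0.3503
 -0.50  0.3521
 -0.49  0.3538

σ√T = 0.15 × 1.4142 = 0.2121
d₁ = [ln(300/400) + (0.072 + ½·0.15²)·2] / (σ√T) = (-0.2877 + 0.1665) / 0.2121 = -0.5713 which rounds to -0.57
√T = √2 = 1.4142
φ(d₁) = φ(-0.57) = 0.3391
vega = S·φ(d₁)·√T = 300·0.3391·1.4142 = 143.8666
(Call and put vega coincide under Black-Scholes.)

143.87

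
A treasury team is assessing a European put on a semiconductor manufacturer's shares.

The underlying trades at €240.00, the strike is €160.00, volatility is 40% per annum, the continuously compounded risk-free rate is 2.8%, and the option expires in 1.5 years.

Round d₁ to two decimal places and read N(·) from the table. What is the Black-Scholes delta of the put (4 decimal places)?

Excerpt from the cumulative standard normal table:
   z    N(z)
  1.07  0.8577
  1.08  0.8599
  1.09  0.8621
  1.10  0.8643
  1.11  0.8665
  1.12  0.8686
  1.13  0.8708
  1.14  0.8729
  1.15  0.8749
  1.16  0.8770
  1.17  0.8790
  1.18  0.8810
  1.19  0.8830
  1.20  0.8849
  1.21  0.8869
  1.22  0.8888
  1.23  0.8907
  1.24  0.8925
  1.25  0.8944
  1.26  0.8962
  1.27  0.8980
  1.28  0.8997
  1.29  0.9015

σ√T = 0.4·√1.5 = 0.4899
d₁ = [ln(240/160) + (0.028 + 0.4²/2)·1.5] / 0.4899 = [0.4055 + 0.1620] / 0.4899 = 1.1583 ⇒ 1.16
N(d₁) = N(1.16) = 0.8770
Δ_put = N(d₁) − 1 = 0.8770 − 1 = -0.1230

-0.1230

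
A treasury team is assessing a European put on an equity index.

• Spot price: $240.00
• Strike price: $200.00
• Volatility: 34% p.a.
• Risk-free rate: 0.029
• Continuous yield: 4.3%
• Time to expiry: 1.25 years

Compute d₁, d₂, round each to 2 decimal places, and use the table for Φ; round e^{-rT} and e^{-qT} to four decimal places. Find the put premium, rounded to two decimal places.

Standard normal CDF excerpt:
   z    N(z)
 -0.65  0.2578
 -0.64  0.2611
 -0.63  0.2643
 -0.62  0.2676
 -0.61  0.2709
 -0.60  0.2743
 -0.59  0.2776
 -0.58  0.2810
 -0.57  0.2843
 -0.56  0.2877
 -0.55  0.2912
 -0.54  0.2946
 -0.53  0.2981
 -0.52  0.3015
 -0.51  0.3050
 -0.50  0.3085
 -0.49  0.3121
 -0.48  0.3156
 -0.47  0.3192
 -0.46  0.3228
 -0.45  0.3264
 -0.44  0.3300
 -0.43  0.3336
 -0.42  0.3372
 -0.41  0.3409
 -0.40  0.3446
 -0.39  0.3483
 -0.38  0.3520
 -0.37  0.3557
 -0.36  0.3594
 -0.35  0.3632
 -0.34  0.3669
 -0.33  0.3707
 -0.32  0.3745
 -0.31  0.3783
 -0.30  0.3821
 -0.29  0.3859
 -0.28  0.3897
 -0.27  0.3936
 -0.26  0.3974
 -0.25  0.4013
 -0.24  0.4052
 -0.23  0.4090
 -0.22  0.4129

$17.29

σ√T = 0.34·√1.25 = 0.3801
d₁ = [ln(240/200) + (0.029 − 0.043 + ½·0.34²)·1.25] / (σ√T) = (0.1823 + 0.0548) / 0.3801 = 0.6237 ⇒ 0.62
d₂ = 0.6237 − 0.3801 = 0.2435 ⇒ 0.24
exp(−qT) = exp(−0.043·1.25) = 0.9477;  exp(−rT) = exp(−0.029·1.25) = 0.9644
N(−d₂) = N(-0.24) = 0.4052;  N(−d₁) = N(-0.62) = 0.2676
P = 200·0.9644·0.4052 − 240·0.9477·0.2676 = 78.1550 − 60.8651 = 17.2899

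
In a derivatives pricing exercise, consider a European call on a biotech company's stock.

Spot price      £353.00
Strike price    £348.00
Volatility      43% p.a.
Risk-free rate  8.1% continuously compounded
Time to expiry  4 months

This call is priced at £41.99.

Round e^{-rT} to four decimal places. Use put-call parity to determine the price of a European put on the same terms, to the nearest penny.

e^(−rT) = e^(−0.081·0.3333) = 0.9734
Put-call parity: C − P = S − K·e^(−rT) = 353 − 348·0.9734 = 353 − 338.7432 = 14.2568
P = C − (C − P) = 41.99 − (14.2568) = 27.7332

£27.73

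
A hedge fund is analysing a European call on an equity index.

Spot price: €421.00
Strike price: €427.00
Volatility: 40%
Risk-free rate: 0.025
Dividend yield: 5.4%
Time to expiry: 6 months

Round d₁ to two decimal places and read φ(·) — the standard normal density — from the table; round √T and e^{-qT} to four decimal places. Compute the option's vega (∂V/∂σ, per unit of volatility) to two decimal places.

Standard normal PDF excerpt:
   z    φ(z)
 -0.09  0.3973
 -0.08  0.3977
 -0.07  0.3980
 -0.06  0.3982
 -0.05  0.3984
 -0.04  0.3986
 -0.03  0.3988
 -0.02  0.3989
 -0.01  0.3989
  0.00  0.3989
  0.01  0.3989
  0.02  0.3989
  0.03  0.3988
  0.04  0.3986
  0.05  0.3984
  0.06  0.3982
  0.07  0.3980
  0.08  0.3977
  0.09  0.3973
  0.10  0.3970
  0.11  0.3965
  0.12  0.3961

115.50

σ√T = 0.4 × 0.7071 = 0.2828
d₁ = [ln(421/427) + (0.025 − 0.054 + 0.4²/2)·0.5] / 0.2828 = [-0.0142 + 0.0255] / 0.2828 = 0.0401 → 0.04
√T = √0.5 = 0.7071
φ(d₁) = φ(0.04) = 0.3986
e^(−qT) = e^(−0.054·0.5) = 0.9734
vega = S·e^(−qT)·φ(d₁)·√T = 421·0.9734·0.3986·0.7071 = 115.5025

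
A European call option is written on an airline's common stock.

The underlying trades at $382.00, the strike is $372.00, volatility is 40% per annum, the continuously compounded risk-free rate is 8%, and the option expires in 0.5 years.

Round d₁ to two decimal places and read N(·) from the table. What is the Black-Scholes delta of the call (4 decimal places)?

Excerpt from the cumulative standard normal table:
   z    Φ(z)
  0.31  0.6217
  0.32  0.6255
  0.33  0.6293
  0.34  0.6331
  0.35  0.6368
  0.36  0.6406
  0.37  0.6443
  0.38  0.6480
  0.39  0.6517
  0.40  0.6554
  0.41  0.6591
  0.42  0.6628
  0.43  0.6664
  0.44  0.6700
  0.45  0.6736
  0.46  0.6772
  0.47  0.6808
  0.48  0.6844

0.6480

σ√T = 0.4 × 0.7071 = 0.2828
d₁ = [ln(382/372) + (0.08 + 0.4²/2)·0.5] / 0.2828 = [0.0265 + 0.0800] / 0.2828 = 0.3766 which rounds to 0.38
N(d₁) = N(0.38) = 0.6480
Δ_call = N(d₁) = 0.6480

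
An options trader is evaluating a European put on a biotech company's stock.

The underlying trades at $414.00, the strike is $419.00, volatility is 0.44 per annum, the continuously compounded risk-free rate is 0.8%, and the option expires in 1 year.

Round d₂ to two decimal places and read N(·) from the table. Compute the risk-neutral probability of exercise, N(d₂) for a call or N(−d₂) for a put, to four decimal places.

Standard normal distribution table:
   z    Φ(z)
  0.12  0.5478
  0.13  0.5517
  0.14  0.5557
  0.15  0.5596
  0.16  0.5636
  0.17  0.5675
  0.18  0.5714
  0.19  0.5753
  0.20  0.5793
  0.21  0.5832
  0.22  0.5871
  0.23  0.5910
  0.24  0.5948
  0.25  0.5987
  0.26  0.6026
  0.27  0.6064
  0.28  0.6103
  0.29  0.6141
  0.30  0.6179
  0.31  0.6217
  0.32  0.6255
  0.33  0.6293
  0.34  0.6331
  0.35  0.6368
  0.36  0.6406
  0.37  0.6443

0.5910

σ√T = 0.44 × 1.0000 = 0.4400
d₁ = [ln(414/419) + (0.008 + 0.44²/2)·1] / 0.4400 = [-0.0120 + 0.1048] / 0.4400 = 0.2109 which rounds to 0.21
d₂ = d₁ − σ√T = 0.2109 − 0.4400 = -0.2291 which rounds to -0.23
Risk-neutral Pr[S_T < K] = N(−d₂) = N(0.23) = 0.5910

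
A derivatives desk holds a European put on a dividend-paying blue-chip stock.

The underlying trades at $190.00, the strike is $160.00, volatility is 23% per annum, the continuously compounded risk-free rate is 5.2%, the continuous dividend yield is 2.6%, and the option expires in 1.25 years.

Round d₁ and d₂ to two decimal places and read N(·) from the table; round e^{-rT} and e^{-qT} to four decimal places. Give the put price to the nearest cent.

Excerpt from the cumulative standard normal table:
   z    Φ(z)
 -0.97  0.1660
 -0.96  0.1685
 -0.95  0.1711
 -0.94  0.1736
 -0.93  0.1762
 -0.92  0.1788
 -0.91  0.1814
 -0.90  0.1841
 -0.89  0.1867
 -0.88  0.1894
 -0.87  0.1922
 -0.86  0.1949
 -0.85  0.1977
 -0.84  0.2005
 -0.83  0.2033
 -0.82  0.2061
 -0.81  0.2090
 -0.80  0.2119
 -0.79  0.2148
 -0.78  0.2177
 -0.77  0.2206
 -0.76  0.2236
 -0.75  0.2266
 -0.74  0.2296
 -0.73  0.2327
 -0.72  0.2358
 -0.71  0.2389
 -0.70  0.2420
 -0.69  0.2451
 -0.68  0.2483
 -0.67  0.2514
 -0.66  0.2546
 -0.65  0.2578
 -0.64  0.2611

$4.81

σ√T = 0.23 × 1.1180 = 0.2571
ln(S/K) + (r − q + σ²/2)T = ln(190/160) + (0.052 − 0.026 + 0.23²/2)·1.25 = 0.1719 + 0.0656 = 0.2374
d₁ = 0.2374 / 0.2571 = 0.9233 which rounds to 0.92
d₂ = d₁ − σ√T = 0.9233 − 0.2571 = 0.6661 which rounds to 0.67
e^(−qT) = e^(−0.026·1.25) = 0.9680;  e^(−rT) = e^(−0.052·1.25) = 0.9371
P = 160·0.9371·N(-0.67) − 190·0.9680·N(-0.92) = 160·0.9371·0.2514 − 190·0.9680·0.1788 = 37.6939 − 32.8849 = 4.8090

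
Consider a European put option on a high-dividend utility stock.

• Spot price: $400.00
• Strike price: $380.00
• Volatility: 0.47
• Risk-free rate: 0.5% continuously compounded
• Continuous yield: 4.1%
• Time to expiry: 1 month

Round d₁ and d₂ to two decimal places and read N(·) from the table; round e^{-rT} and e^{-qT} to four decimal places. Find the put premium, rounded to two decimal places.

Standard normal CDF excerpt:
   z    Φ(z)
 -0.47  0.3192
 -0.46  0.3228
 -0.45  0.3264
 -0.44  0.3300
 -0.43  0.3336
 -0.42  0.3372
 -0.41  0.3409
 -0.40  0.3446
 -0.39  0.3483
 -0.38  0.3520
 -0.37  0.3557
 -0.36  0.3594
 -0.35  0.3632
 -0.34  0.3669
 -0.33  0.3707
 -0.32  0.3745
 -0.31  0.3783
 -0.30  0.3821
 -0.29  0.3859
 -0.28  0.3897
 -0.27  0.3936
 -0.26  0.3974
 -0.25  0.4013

σ√T = 0.47 × 0.2887 = 0.1357
d₁ = [ln(400/380) + (0.005 − 0.041 + 0.47²/2)·0.08333] / 0.1357 = [0.0513 + 0.0062] / 0.1357 = 0.4238 ≈ 0.42
d₂ = d₁ − σ√T = 0.4238 − 0.1357 = 0.2881 ≈ 0.29
exp(−qT) = exp(−0.041·0.08333) = 0.9966;  exp(−rT) = exp(−0.005·0.08333) = 0.9996
N(−d₂) = N(-0.29) = 0.3859;  N(−d₁) = N(-0.42) = 0.3372
P = 380·0.9996·0.3859 − 400·0.9966·0.3372 = 146.5833 − 134.4214 = 12.1619

$12.16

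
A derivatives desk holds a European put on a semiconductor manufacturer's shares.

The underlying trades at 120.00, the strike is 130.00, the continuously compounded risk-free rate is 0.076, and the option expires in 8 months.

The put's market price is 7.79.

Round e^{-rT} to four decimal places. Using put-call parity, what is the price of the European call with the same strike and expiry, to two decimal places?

e^(−rT) = e^(−0.076·0.6667) = 0.9506
Put-call parity: C − P = S − K·e^(−rT) = 120 − 130·0.9506 = 120 − 123.5780 = -3.5780
C = P + (C − P) = 7.79 + (-3.5780) = 4.2120

4.21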